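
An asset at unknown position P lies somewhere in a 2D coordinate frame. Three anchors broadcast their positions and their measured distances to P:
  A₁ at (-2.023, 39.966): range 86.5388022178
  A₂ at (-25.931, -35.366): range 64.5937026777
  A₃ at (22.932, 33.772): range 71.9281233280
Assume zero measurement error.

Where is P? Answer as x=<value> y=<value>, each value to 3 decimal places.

eq1: (x + 2.023)² + (y − 39.966)² = 86.5388022178²
eq2: (x + 25.931)² + (y + 35.366)² = 64.5937026777²
eq3: (x − 22.932)² + (y − 33.772)² = 71.9281233280²
eq2−eq1, eq2−eq3 (x²,y² cancel):
  47.816·x + 150.664·y = -3638.414896
  97.726·x + 138.276·y = -1258.054609
det = 47.816·138.276 − 150.664·97.726 = -8111.984848
x = (-3638.414896·138.276 − 150.664·-1258.054609) / -8111.984848 = 38.654155
y = (47.816·-1258.054609 − -3638.414896·97.726) / -8111.984848 = -36.416808

x=38.654 y=-36.417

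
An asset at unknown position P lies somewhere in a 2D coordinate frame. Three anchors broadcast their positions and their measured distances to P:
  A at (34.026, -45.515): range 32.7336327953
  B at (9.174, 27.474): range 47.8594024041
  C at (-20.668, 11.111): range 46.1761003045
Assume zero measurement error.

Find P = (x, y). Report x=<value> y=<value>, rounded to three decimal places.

eq1: (x − 34.026)² + (y + 45.515)² = 32.7336327953²
eq2: (x − 9.174)² + (y − 27.474)² = 47.8594024041²
eq3: (x + 20.668)² + (y − 11.111)² = 46.1761003045²
eq2−eq3, eq2−eq1 (x²,y² cancel):
  -59.684·x − 32.726·y = -130.072248
  49.704·x − 145.978·y = 3609.432632
det = -59.684·-145.978 − -32.726·49.704 = 10339.164056
x = (-130.072248·-145.978 − -32.726·3609.432632) / 10339.164056 = 13.261225
y = (-59.684·3609.432632 − -130.072248·49.704) / 10339.164056 = -20.210557

x=13.261 y=-20.211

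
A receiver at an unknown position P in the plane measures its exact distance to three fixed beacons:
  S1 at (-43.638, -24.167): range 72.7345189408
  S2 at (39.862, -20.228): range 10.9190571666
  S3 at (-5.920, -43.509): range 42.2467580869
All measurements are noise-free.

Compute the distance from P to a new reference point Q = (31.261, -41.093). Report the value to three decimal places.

21.548

eq1: (x + 43.638)² + (y + 24.167)² = 72.7345189408²
eq2: (x − 39.862)² + (y + 20.228)² = 10.9190571666²
eq3: (x + 5.920)² + (y + 43.509)² = 42.2467580869²
eq2−eq3, eq2−eq1 (x²,y² cancel):
  -91.564·x − 46.562·y = -1735.634306
  -167.000·x − 7.878·y = -4680.916531
det = -91.564·-7.878 − -46.562·-167.000 = -7054.512808
x = (-1735.634306·-7.878 − -46.562·-4680.916531) / -7054.512808 = 28.957281
y = (-91.564·-4680.916531 − -1735.634306·-167.000) / -7054.512808 = -19.668617
|P − Q| = √((28.957281 − 31.261)² + (-19.668617 − -41.093)²) = 21.547884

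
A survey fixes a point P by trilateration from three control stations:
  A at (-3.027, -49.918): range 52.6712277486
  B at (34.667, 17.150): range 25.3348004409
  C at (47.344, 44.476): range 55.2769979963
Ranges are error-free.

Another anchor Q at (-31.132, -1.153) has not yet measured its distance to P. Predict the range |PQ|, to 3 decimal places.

59.306

eq1: (x + 3.027)² + (y + 49.918)² = 52.6712277486²
eq2: (x − 34.667)² + (y − 17.150)² = 25.3348004409²
eq3: (x − 47.344)² + (y − 44.476)² = 55.2769979963²
eq3−eq2, eq3−eq1 (x²,y² cancel):
  -25.354·x − 54.652·y = -309.951129
  -100.742·x − 188.788·y = -1437.311184
det = -25.354·-188.788 − -54.652·-100.742 = -719.220832
x = (-309.951129·-188.788 − -54.652·-1437.311184) / -719.220832 = 27.859145
y = (-25.354·-1437.311184 − -309.951129·-100.742) / -719.220832 = -7.252976
|P − Q| = √((27.859145 − -31.132)² + (-7.252976 − -1.153)²) = 59.305690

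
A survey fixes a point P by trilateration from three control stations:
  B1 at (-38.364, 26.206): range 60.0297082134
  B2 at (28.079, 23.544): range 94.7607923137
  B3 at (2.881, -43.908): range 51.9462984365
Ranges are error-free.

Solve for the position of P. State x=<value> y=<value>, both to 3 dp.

x=-47.920 y=-33.058

eq1: (x + 38.364)² + (y − 26.206)² = 60.0297082134²
eq2: (x − 28.079)² + (y − 23.544)² = 94.7607923137²
eq3: (x − 2.881)² + (y + 43.908)² = 51.9462984365²
eq3−eq2, eq3−eq1 (x²,y² cancel):
  50.396·x + 134.904·y = -6874.652287
  -82.490·x + 140.228·y = -682.809640
det = 50.396·140.228 − 134.904·-82.490 = 18195.161248
x = (-6874.652287·140.228 − 134.904·-682.809640) / 18195.161248 = -47.919608
y = (50.396·-682.809640 − -6874.652287·-82.490) / 18195.161248 = -33.058291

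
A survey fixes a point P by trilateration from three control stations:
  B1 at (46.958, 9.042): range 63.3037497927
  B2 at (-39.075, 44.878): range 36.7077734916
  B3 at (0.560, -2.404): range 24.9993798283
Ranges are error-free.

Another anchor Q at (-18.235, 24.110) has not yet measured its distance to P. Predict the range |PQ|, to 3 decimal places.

eq1: (x − 46.958)² + (y − 9.042)² = 63.3037497927²
eq2: (x + 39.075)² + (y − 44.878)² = 36.7077734916²
eq3: (x − 0.560)² + (y + 2.404)² = 24.9993798283²
eq2−eq1, eq2−eq3 (x²,y² cancel):
  172.066·x − 71.672·y = -3913.983084
  79.270·x − 94.564·y = -2812.306050
det = 172.066·-94.564 − -71.672·79.270 = -10589.809784
x = (-3913.983084·-94.564 − -71.672·-2812.306050) / -10589.809784 = -15.917028
y = (172.066·-2812.306050 − -3913.983084·79.270) / -10589.809784 = 16.396972
|P − Q| = √((-15.917028 − -18.235)² + (16.396972 − 24.110)²) = 8.053806

8.054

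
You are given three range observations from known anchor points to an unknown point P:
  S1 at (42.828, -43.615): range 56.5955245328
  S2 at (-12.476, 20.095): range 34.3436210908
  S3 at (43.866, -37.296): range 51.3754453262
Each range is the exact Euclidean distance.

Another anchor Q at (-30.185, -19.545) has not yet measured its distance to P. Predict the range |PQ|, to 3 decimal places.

eq1: (x − 42.828)² + (y + 43.615)² = 56.5955245328²
eq2: (x + 12.476)² + (y − 20.095)² = 34.3436210908²
eq3: (x − 43.866)² + (y + 37.296)² = 51.3754453262²
eq3−eq2, eq3−eq1 (x²,y² cancel):
  -112.684·x + 114.782·y = -1295.805898
  -2.076·x − 12.638·y = -142.328778
det = -112.684·-12.638 − 114.782·-2.076 = 1662.387824
x = (-1295.805898·-12.638 − 114.782·-142.328778) / 1662.387824 = 19.678427
y = (-112.684·-142.328778 − -1295.805898·-2.076) / 1662.387824 = 8.029464
|P − Q| = √((19.678427 − -30.185)² + (8.029464 − -19.545)²) = 56.979929

56.980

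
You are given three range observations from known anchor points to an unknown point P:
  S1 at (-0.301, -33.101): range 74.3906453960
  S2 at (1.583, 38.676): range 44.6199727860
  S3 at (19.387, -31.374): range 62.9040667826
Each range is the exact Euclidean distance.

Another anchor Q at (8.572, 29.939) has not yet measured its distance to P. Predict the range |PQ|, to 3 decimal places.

eq1: (x + 0.301)² + (y + 33.101)² = 74.3906453960²
eq2: (x − 1.583)² + (y − 38.676)² = 44.6199727860²
eq3: (x − 19.387)² + (y + 31.374)² = 62.9040667826²
eq2−eq3, eq2−eq1 (x²,y² cancel):
  35.608·x − 140.100·y = -2104.134866
  -3.768·x − 143.554·y = -3945.598214
det = 35.608·-143.554 − -140.100·-3.768 = -5639.567632
x = (-2104.134866·-143.554 − -140.100·-3945.598214) / -5639.567632 = 44.457545
y = (35.608·-3945.598214 − -2104.134866·-3.768) / -5639.567632 = 26.318195
|P − Q| = √((44.457545 − 8.572)² + (26.318195 − 29.939)²) = 36.067750

36.068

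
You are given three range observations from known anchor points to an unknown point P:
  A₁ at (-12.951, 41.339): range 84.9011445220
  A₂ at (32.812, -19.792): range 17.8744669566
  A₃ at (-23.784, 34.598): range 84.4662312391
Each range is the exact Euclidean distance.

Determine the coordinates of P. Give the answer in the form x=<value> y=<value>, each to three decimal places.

eq1: (x + 12.951)² + (y − 41.339)² = 84.9011445220²
eq2: (x − 32.812)² + (y + 19.792)² = 17.8744669566²
eq3: (x + 23.784)² + (y − 34.598)² = 84.4662312391²
eq3−eq1, eq3−eq2 (x²,y² cancel):
  21.666·x + 13.482·y = 40.280941
  113.192·x − 108.780·y = 6520.697999
det = 21.666·-108.780 − 13.482·113.192 = -3882.882024
x = (40.280941·-108.780 − 13.482·6520.697999) / -3882.882024 = 23.769409
y = (21.666·6520.697999 − 40.280941·113.192) / -3882.882024 = -35.210434

x=23.769 y=-35.210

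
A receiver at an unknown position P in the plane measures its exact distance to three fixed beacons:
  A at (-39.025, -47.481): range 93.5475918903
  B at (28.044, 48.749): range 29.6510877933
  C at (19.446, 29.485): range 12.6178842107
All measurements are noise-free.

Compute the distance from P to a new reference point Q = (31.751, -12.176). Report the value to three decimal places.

31.718

eq1: (x + 39.025)² + (y + 47.481)² = 93.5475918903²
eq2: (x − 28.044)² + (y − 48.749)² = 29.6510877933²
eq3: (x − 19.446)² + (y − 29.485)² = 12.6178842107²
eq2−eq1, eq2−eq3 (x²,y² cancel):
  -134.138·x − 192.460·y = -7257.499892
  -17.196·x − 38.528·y = -1195.442791
det = -134.138·-38.528 − -192.460·-17.196 = 1858.526704
x = (-7257.499892·-38.528 − -192.460·-1195.442791) / 1858.526704 = 26.656618
y = (-134.138·-1195.442791 − -7257.499892·-17.196) / 1858.526704 = 19.130388
|P − Q| = √((26.656618 − 31.751)² + (19.130388 − -12.176)²) = 31.718175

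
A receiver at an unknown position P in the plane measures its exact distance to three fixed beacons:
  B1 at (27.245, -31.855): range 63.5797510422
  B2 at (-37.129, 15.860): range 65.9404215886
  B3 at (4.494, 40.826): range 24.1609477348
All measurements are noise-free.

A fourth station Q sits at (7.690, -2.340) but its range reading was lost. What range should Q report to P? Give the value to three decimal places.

39.095

eq1: (x − 27.245)² + (y + 31.855)² = 63.5797510422²
eq2: (x + 37.129)² + (y − 15.860)² = 65.9404215886²
eq3: (x − 4.494)² + (y − 40.826)² = 24.1609477348²
eq3−eq1, eq3−eq2 (x²,y² cancel):
  45.502·x − 145.362·y = -3388.560609
  -83.246·x − 49.932·y = -3821.243875
det = 45.502·-49.932 − -145.362·-83.246 = -14372.810916
x = (-3388.560609·-49.932 − -145.362·-3821.243875) / -14372.810916 = 26.874774
y = (45.502·-3821.243875 − -3388.560609·-83.246) / -14372.810916 = 31.723673
|P − Q| = √((26.874774 − 7.690)² + (31.723673 − -2.340)²) = 39.094621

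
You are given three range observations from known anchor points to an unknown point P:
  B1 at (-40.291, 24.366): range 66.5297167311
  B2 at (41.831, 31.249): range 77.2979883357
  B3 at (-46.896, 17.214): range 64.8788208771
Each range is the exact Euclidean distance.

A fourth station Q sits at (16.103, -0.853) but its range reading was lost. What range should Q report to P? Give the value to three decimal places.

36.249

eq1: (x + 40.291)² + (y − 24.366)² = 66.5297167311²
eq2: (x − 41.831)² + (y − 31.249)² = 77.2979883357²
eq3: (x + 46.896)² + (y − 17.214)² = 64.8788208771²
eq3−eq1, eq3−eq2 (x²,y² cancel):
  13.210·x + 14.304·y = -495.431785
  177.454·x + 28.070·y = -1534.941652
det = 13.210·28.070 − 14.304·177.454 = -2167.497316
x = (-495.431785·28.070 − 14.304·-1534.941652) / -2167.497316 = -3.713516
y = (13.210·-1534.941652 − -495.431785·177.454) / -2167.497316 = -31.206393
|P − Q| = √((-3.713516 − 16.103)² + (-31.206393 − -0.853)²) = 36.249452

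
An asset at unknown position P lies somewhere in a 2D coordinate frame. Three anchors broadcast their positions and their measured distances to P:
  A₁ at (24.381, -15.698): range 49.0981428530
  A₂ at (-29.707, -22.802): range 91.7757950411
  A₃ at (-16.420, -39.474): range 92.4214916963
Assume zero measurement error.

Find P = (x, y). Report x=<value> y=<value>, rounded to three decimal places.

x=46.705 y=28.032

eq1: (x − 24.381)² + (y + 15.698)² = 49.0981428530²
eq2: (x + 29.707)² + (y + 22.802)² = 91.7757950411²
eq3: (x + 16.420)² + (y + 39.474)² = 92.4214916963²
eq1−eq3, eq1−eq2 (x²,y² cancel):
  -81.602·x − 47.552·y = -5144.151785
  -108.176·x − 14.208·y = -5450.592236
det = -81.602·-14.208 − -47.552·-108.176 = -3984.583936
x = (-5144.151785·-14.208 − -47.552·-5450.592236) / -3984.583936 = 46.704614
y = (-81.602·-5450.592236 − -5144.151785·-108.176) / -3984.583936 = 28.031668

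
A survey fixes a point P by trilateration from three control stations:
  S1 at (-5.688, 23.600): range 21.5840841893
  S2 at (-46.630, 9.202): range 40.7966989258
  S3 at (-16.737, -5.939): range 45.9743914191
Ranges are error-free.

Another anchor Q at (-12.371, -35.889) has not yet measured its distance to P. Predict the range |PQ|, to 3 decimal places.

eq1: (x + 5.688)² + (y − 23.600)² = 21.5840841893²
eq2: (x + 46.630)² + (y − 9.202)² = 40.7966989258²
eq3: (x + 16.737)² + (y + 5.939)² = 45.9743914191²
eq1−eq2, eq1−eq3 (x²,y² cancel):
  -81.884·x − 28.796·y = 471.222407
  -22.098·x − 59.078·y = -1921.686430
det = -81.884·-59.078 − -28.796·-22.098 = 4201.208944
x = (471.222407·-59.078 − -28.796·-1921.686430) / 4201.208944 = -19.798054
y = (-81.884·-1921.686430 − 471.222407·-22.098) / 4201.208944 = 39.933373
|P − Q| = √((-19.798054 − -12.371)² + (39.933373 − -35.889)²) = 76.185257

76.185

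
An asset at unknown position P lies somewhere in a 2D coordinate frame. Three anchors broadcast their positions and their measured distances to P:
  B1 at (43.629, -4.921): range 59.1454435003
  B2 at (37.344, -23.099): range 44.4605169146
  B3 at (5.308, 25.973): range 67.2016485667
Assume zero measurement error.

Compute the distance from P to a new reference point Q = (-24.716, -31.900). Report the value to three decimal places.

eq1: (x − 43.629)² + (y + 4.921)² = 59.1454435003²
eq2: (x − 37.344)² + (y + 23.099)² = 44.4605169146²
eq3: (x − 5.308)² + (y − 25.973)² = 67.2016485667²
eq1−eq3, eq1−eq2 (x²,y² cancel):
  -76.642·x + 61.788·y = -2242.812372
  -12.570·x − 36.356·y = 1521.878178
det = -76.642·-36.356 − 61.788·-12.570 = 3563.071712
x = (-2242.812372·-36.356 − 61.788·1521.878178) / 3563.071712 = -3.506559
y = (-76.642·1521.878178 − -2242.812372·-12.570) / 3563.071712 = -40.648056
|P − Q| = √((-3.506559 − -24.716)² + (-40.648056 − -31.900)²) = 22.942730

22.943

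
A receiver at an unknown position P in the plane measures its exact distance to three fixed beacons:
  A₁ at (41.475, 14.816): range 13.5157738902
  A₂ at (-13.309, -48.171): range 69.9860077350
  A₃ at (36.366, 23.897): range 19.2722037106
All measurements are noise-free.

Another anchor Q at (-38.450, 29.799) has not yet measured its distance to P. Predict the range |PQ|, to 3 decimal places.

eq1: (x − 41.475)² + (y − 14.816)² = 13.5157738902²
eq2: (x + 13.309)² + (y + 48.171)² = 69.9860077350²
eq3: (x − 36.366)² + (y − 23.897)² = 19.2722037106²
eq3−eq2, eq3−eq1 (x²,y² cancel):
  -99.350·x − 144.136·y = -3922.601286
  10.218·x − 18.162·y = 234.878608
det = -99.350·-18.162 − -144.136·10.218 = 3277.176348
x = (-3922.601286·-18.162 − -144.136·234.878608) / 3277.176348 = 32.069299
y = (-99.350·234.878608 − -3922.601286·10.218) / 3277.176348 = 5.109872
|P − Q| = √((32.069299 − -38.450)² + (5.109872 − 29.799)²) = 74.716294

74.716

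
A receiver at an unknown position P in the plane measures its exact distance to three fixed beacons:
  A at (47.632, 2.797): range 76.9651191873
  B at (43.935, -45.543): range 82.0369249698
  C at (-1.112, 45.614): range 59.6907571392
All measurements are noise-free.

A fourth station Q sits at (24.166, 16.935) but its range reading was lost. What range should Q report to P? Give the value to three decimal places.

eq1: (x − 47.632)² + (y − 2.797)² = 76.9651191873²
eq2: (x − 43.935)² + (y + 45.543)² = 82.0369249698²
eq3: (x + 1.112)² + (y − 45.614)² = 59.6907571392²
eq2−eq3, eq2−eq1 (x²,y² cancel):
  -90.094·x + 182.314·y = 1244.495037
  7.394·x + 96.680·y = -921.390954
det = -90.094·96.680 − 182.314·7.394 = -10058.317636
x = (1244.495037·96.680 − 182.314·-921.390954) / -10058.317636 = -28.662870
y = (-90.094·-921.390954 − 1244.495037·7.394) / -10058.317636 = -7.338205
|P − Q| = √((-28.662870 − 24.166)² + (-7.338205 − 16.935)²) = 58.138438

58.138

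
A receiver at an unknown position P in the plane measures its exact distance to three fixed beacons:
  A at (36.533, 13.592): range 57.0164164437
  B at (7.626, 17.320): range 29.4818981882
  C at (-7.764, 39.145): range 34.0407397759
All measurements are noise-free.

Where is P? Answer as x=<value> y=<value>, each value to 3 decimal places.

eq1: (x − 36.533)² + (y − 13.592)² = 57.0164164437²
eq2: (x − 7.626)² + (y − 17.320)² = 29.4818981882²
eq3: (x + 7.764)² + (y − 39.145)² = 34.0407397759²
eq1−eq2, eq1−eq3 (x²,y² cancel):
  -57.814·x + 7.456·y = 1220.425146
  -88.594·x + 51.106·y = 2165.307948
det = -57.814·51.106 − 7.456·-88.594 = -2294.085420
x = (1220.425146·51.106 − 7.456·2165.307948) / -2294.085420 = -20.150301
y = (-57.814·2165.307948 − 1220.425146·-88.594) / -2294.085420 = 7.437721

x=-20.150 y=7.438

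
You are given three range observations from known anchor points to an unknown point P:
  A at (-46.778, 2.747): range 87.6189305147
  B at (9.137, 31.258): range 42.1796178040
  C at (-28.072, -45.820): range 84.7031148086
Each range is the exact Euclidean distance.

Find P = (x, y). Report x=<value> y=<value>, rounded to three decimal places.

eq1: (x + 46.778)² + (y − 2.747)² = 87.6189305147²
eq2: (x − 9.137)² + (y − 31.258)² = 42.1796178040²
eq3: (x + 28.072)² + (y + 45.820)² = 84.7031148086²
eq2−eq3, eq2−eq1 (x²,y² cancel):
  -74.418·x − 154.156·y = -3568.535249
  -111.830·x − 57.022·y = -4762.776866
det = -74.418·-57.022 − -154.156·-111.830 = -12995.802284
x = (-3568.535249·-57.022 − -154.156·-4762.776866) / -12995.802284 = 40.838234
y = (-74.418·-4762.776866 − -3568.535249·-111.830) / -12995.802284 = 3.434414

x=40.838 y=3.434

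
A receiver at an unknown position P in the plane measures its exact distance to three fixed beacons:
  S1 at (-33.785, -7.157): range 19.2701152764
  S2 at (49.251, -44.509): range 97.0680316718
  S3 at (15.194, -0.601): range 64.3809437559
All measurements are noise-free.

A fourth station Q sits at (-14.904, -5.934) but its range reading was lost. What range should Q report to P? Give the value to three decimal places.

eq1: (x + 33.785)² + (y + 7.157)² = 19.2701152764²
eq2: (x − 49.251)² + (y + 44.509)² = 97.0680316718²
eq3: (x − 15.194)² + (y + 0.601)² = 64.3809437559²
eq1−eq2, eq1−eq3 (x²,y² cancel):
  166.072·x − 74.704·y = -5836.802222
  97.958·x + 13.112·y = -4734.998613
det = 166.072·13.112 − -74.704·97.958 = 9495.390496
x = (-5836.802222·13.112 − -74.704·-4734.998613) / 9495.390496 = -45.312037
y = (166.072·-4734.998613 − -5836.802222·97.958) / 9495.390496 = -22.599304
|P − Q| = √((-45.312037 − -14.904)² + (-22.599304 − -5.934)²) = 34.675367

34.675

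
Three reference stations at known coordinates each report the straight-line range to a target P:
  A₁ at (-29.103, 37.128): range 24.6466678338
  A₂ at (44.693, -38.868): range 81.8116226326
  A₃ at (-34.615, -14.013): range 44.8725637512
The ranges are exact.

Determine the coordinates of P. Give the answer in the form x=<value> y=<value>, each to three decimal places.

x=-9.018 y=22.843

eq1: (x + 29.103)² + (y − 37.128)² = 24.6466678338²
eq2: (x − 44.693)² + (y + 38.868)² = 81.8116226326²
eq3: (x + 34.615)² + (y + 14.013)² = 44.8725637512²
eq2−eq3, eq2−eq1 (x²,y² cancel):
  -158.616·x + 49.710·y = 2565.971341
  -147.592·x + 151.992·y = 4802.970682
det = -158.616·151.992 − 49.710·-147.592 = -16771.564752
x = (2565.971341·151.992 − 49.710·4802.970682) / -16771.564752 = -9.018326
y = (-158.616·4802.970682 − 2565.971341·-147.592) / -16771.564752 = 22.842899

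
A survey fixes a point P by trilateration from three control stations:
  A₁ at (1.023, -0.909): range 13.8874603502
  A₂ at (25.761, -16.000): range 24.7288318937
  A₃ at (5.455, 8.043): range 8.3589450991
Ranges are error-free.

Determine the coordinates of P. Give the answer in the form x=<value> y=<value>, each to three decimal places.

eq1: (x − 1.023)² + (y + 0.909)² = 13.8874603502²
eq2: (x − 25.761)² + (y + 16.000)² = 24.7288318937²
eq3: (x − 5.455)² + (y − 8.043)² = 8.3589450991²
eq3−eq1, eq3−eq2 (x²,y² cancel):
  -8.864·x − 17.904·y = -215.563656
  40.612·x − 48.086·y = 283.539083
det = -8.864·-48.086 − -17.904·40.612 = 1153.351552
x = (-215.563656·-48.086 − -17.904·283.539083) / 1153.351552 = 13.388873
y = (-8.864·283.539083 − -215.563656·40.612) / 1153.351552 = 5.411343

x=13.389 y=5.411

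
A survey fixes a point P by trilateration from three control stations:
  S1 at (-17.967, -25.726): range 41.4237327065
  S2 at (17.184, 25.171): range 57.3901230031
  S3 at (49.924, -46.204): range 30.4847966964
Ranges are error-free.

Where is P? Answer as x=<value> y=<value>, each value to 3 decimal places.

x=22.990 y=-31.925

eq1: (x + 17.967)² + (y + 25.726)² = 41.4237327065²
eq2: (x − 17.184)² + (y − 25.171)² = 57.3901230031²
eq3: (x − 49.924)² + (y + 46.204)² = 30.4847966964²
eq1−eq2, eq1−eq3 (x²,y² cancel):
  70.302·x + 101.794·y = -1633.471655
  135.782·x − 40.956·y = 4429.178029
det = 70.302·-40.956 − 101.794·135.782 = -16701.081620
x = (-1633.471655·-40.956 − 101.794·4429.178029) / -16701.081620 = 22.990324
y = (70.302·4429.178029 − -1633.471655·135.782) / -16701.081620 = -31.924646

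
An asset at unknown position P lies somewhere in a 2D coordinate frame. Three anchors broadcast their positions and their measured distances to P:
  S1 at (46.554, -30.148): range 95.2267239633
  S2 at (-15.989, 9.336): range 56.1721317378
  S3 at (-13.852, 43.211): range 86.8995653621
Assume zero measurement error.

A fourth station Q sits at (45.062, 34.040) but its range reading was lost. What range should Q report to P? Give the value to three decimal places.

eq1: (x − 46.554)² + (y + 30.148)² = 95.2267239633²
eq2: (x + 15.989)² + (y − 9.336)² = 56.1721317378²
eq3: (x + 13.852)² + (y − 43.211)² = 86.8995653621²
eq2−eq1, eq2−eq3 (x²,y² cancel):
  125.086·x − 78.968·y = -3179.452770
  4.274·x + 67.750·y = -2679.966668
det = 125.086·67.750 − -78.968·4.274 = 8812.085732
x = (-3179.452770·67.750 − -78.968·-2679.966668) / 8812.085732 = -48.460665
y = (125.086·-2679.966668 − -3179.452770·4.274) / 8812.085732 = -36.499569
|P − Q| = √((-48.460665 − 45.062)² + (-36.499569 − 34.040)²) = 117.142305

117.142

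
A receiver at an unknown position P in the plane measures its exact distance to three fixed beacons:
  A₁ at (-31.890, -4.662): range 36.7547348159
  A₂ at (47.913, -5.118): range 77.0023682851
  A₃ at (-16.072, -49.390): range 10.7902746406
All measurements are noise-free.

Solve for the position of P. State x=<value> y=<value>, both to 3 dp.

x=-20.874 y=-39.727

eq1: (x + 31.890)² + (y + 4.662)² = 36.7547348159²
eq2: (x − 47.913)² + (y + 5.118)² = 77.0023682851²
eq3: (x + 16.072)² + (y + 49.390)² = 10.7902746406²
eq1−eq2, eq1−eq3 (x²,y² cancel):
  159.606·x − 0.912·y = -3295.311041
  31.636·x − 89.456·y = 2893.455445
det = 159.606·-89.456 − -0.912·31.636 = -14248.862304
x = (-3295.311041·-89.456 − -0.912·2893.455445) / -14248.862304 = -20.873538
y = (159.606·2893.455445 − -3295.311041·31.636) / -14248.862304 = -39.726913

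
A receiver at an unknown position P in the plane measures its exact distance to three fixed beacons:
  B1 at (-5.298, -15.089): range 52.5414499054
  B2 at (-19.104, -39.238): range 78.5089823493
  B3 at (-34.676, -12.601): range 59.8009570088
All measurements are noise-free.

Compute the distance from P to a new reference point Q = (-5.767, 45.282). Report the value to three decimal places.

8.895

eq1: (x + 5.298)² + (y + 15.089)² = 52.5414499054²
eq2: (x + 19.104)² + (y + 39.238)² = 78.5089823493²
eq3: (x + 34.676)² + (y + 12.601)² = 59.8009570088²
eq3−eq1, eq3−eq2 (x²,y² cancel):
  58.756·x − 4.976·y = -289.912951
  31.144·x − 53.274·y = -2044.132567
det = 58.756·-53.274 − -4.976·31.144 = -2975.194600
x = (-289.912951·-53.274 − -4.976·-2044.132567) / -2975.194600 = -1.772395
y = (58.756·-2044.132567 − -289.912951·31.144) / -2975.194600 = 37.334030
|P − Q| = √((-1.772395 − -5.767)² + (37.334030 − 45.282)²) = 8.895342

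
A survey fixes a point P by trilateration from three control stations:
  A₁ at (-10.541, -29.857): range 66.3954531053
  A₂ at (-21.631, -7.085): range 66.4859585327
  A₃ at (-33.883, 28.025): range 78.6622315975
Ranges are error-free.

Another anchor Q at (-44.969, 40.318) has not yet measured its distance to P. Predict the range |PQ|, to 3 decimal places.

92.764

eq1: (x + 10.541)² + (y + 29.857)² = 66.3954531053²
eq2: (x + 21.631)² + (y + 7.085)² = 66.4859585327²
eq3: (x + 33.883)² + (y − 28.025)² = 78.6622315975²
eq2−eq3, eq2−eq1 (x²,y² cancel):
  -24.504·x + 70.220·y = -352.003070
  22.180·x − 45.544·y = 496.482233
det = -24.504·-45.544 − 70.220·22.180 = -441.469424
x = (-352.003070·-45.544 − 70.220·496.482233) / -441.469424 = 42.656079
y = (-24.504·496.482233 − -352.003070·22.180) / -441.469424 = 9.872422
|P − Q| = √((42.656079 − -44.969)² + (9.872422 − 40.318)²) = 92.763612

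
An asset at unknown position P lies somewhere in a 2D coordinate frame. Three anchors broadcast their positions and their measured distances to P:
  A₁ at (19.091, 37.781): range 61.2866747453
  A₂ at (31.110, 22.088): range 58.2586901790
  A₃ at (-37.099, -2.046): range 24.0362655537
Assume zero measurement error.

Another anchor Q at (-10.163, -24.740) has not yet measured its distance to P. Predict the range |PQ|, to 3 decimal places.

eq1: (x − 19.091)² + (y − 37.781)² = 61.2866747453²
eq2: (x − 31.110)² + (y − 22.088)² = 58.2586901790²
eq3: (x + 37.099)² + (y + 2.046)² = 24.0362655537²
eq3−eq2, eq3−eq1 (x²,y² cancel):
  136.418·x + 48.268·y = -2741.142993
  112.380·x + 79.654·y = -2766.966115
det = 136.418·79.654 − 48.268·112.380 = 5441.881532
x = (-2741.142993·79.654 − 48.268·-2766.966115) / 5441.881532 = -15.580472
y = (136.418·-2766.966115 − -2741.142993·112.380) / 5441.881532 = -12.755576
|P − Q| = √((-15.580472 − -10.163)² + (-12.755576 − -24.740)²) = 13.152012

13.152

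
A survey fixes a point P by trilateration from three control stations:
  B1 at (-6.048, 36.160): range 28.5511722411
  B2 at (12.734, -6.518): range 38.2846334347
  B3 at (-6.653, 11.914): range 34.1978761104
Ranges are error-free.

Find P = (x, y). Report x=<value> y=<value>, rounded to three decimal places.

x=21.964 y=30.637

eq1: (x + 6.048)² + (y − 36.160)² = 28.5511722411²
eq2: (x − 12.734)² + (y + 6.518)² = 38.2846334347²
eq3: (x + 6.653)² + (y − 11.914)² = 34.1978761104²
eq3−eq2, eq3−eq1 (x²,y² cancel):
  38.774·x − 36.864·y = -277.785152
  1.210·x + 48.492·y = 1512.243393
det = 38.774·48.492 − -36.864·1.210 = 1924.834248
x = (-277.785152·48.492 − -36.864·1512.243393) / 1924.834248 = 21.963960
y = (38.774·1512.243393 − -277.785152·1.210) / 1924.834248 = 30.637363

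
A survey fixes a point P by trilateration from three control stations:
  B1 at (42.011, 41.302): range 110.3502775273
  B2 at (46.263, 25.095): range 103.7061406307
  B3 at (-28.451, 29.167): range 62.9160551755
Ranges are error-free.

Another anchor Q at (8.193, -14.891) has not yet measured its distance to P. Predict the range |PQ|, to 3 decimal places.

51.231

eq1: (x − 42.011)² + (y − 41.302)² = 110.3502775273²
eq2: (x − 46.263)² + (y − 25.095)² = 103.7061406307²
eq3: (x + 28.451)² + (y − 29.167)² = 62.9160551755²
eq3−eq2, eq3−eq1 (x²,y² cancel):
  149.428·x − 8.144·y = -5686.682702
  140.924·x + 24.270·y = -6408.147716
det = 149.428·24.270 − -8.144·140.924 = 4774.302616
x = (-5686.682702·24.270 − -8.144·-6408.147716) / 4774.302616 = -39.839063
y = (149.428·-6408.147716 − -5686.682702·140.924) / 4774.302616 = -32.709829
|P − Q| = √((-39.839063 − 8.193)² + (-32.709829 − -14.891)²) = 51.230750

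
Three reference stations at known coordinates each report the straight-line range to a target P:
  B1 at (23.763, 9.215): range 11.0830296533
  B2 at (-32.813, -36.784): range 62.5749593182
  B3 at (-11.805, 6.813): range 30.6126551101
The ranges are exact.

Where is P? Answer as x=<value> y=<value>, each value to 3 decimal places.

eq1: (x − 23.763)² + (y − 9.215)² = 11.0830296533²
eq2: (x + 32.813)² + (y + 36.784)² = 62.5749593182²
eq3: (x + 11.805)² + (y − 6.813)² = 30.6126551101²
eq1−eq3, eq1−eq2 (x²,y² cancel):
  -71.136·x − 4.804·y = -1278.122507
  -113.152·x − 91.998·y = -2012.632756
det = -71.136·-91.998 − -4.804·-113.152 = 6000.787520
x = (-1278.122507·-91.998 − -4.804·-2012.632756) / 6000.787520 = 17.983644
y = (-71.136·-2012.632756 − -1278.122507·-113.152) / 6000.787520 = -0.241881

x=17.984 y=-0.242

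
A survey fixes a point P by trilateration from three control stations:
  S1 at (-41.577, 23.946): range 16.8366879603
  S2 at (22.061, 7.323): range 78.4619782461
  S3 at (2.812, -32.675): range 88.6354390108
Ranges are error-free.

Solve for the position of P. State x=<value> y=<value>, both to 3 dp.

x=-49.907 y=38.577

eq1: (x + 41.577)² + (y − 23.946)² = 16.8366879603²
eq2: (x − 22.061)² + (y − 7.323)² = 78.4619782461²
eq3: (x − 2.812)² + (y + 32.675)² = 88.6354390108²
eq1−eq2, eq1−eq3 (x²,y² cancel):
  127.276·x − 33.246·y = -7634.551764
  88.778·x − 113.242·y = -8799.261863
det = 127.276·-113.242 − -33.246·88.778 = -11461.475404
x = (-7634.551764·-113.242 − -33.246·-8799.261863) / -11461.475404 = -49.907331
y = (127.276·-8799.261863 − -7634.551764·88.778) / -11461.475404 = 38.577461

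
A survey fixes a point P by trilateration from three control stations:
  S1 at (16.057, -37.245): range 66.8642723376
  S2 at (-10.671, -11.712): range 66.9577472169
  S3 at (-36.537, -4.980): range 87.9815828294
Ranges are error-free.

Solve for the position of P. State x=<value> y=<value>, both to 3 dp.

x=47.236 y=21.905

eq1: (x − 16.057)² + (y + 37.245)² = 66.8642723376²
eq2: (x + 10.671)² + (y + 11.712)² = 66.9577472169²
eq3: (x + 36.537)² + (y + 4.980)² = 87.9815828294²
eq1−eq2, eq1−eq3 (x²,y² cancel):
  -53.456·x + 51.066·y = -1406.485086
  -105.188·x + 64.530·y = -3555.192507
det = -53.456·64.530 − 51.066·-105.188 = 1922.014728
x = (-1406.485086·64.530 − 51.066·-3555.192507) / 1922.014728 = 47.236359
y = (-53.456·-3555.192507 − -1406.485086·-105.188) / 1922.014728 = 21.904628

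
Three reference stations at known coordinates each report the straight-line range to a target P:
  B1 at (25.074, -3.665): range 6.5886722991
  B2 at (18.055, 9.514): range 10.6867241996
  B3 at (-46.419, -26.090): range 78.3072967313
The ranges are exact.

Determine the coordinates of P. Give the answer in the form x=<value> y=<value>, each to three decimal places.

eq1: (x − 25.074)² + (y + 3.665)² = 6.5886722991²
eq2: (x − 18.055)² + (y − 9.514)² = 10.6867241996²
eq3: (x + 46.419)² + (y + 26.090)² = 78.3072967313²
eq3−eq1, eq3−eq2 (x²,y² cancel):
  142.986·x + 44.850·y = 3895.348159
  128.948·x + 71.208·y = 3598.914207
det = 142.986·71.208 − 44.850·128.948 = 4398.429288
x = (3895.348159·71.208 − 44.850·3598.914207) / 4398.429288 = 26.365923
y = (142.986·3598.914207 − 3895.348159·128.948) / 4398.429288 = 2.795769

x=26.366 y=2.796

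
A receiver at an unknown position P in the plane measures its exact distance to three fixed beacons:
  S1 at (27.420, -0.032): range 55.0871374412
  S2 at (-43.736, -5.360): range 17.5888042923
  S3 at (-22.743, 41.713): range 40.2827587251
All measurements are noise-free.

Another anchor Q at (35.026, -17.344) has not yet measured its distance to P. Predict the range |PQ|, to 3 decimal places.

65.503

eq1: (x − 27.420)² + (y + 0.032)² = 55.0871374412²
eq2: (x + 43.736)² + (y + 5.360)² = 17.5888042923²
eq3: (x + 22.743)² + (y − 41.713)² = 40.2827587251²
eq2−eq1, eq2−eq3 (x²,y² cancel):
  142.312·x + 10.656·y = -3914.936547
  41.986·x + 94.146·y = -997.683492
det = 142.312·94.146 − 10.656·41.986 = 12950.702736
x = (-3914.936547·94.146 − 10.656·-997.683492) / 12950.702736 = -27.638987
y = (142.312·-997.683492 − -3914.936547·41.986) / 12950.702736 = 1.728879
|P − Q| = √((-27.638987 − 35.026)² + (1.728879 − -17.344)²) = 65.503246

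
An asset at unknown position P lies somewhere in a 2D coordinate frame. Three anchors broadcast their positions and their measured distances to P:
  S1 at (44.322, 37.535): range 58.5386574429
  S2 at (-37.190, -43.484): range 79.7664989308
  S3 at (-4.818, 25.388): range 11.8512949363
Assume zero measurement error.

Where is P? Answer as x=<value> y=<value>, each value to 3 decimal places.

eq1: (x − 44.322)² + (y − 37.535)² = 58.5386574429²
eq2: (x + 37.190)² + (y + 43.484)² = 79.7664989308²
eq3: (x + 4.818)² + (y − 25.388)² = 11.8512949363²
eq3−eq2, eq3−eq1 (x²,y² cancel):
  -64.744·x − 137.744·y = -3616.050472
  98.280·x + 24.294·y = -580.768983
det = -64.744·24.294 − -137.744·98.280 = 11964.589584
x = (-3616.050472·24.294 − -137.744·-580.768983) / 11964.589584 = -14.028544
y = (-64.744·-580.768983 − -3616.050472·98.280) / 11964.589584 = 32.845819

x=-14.029 y=32.846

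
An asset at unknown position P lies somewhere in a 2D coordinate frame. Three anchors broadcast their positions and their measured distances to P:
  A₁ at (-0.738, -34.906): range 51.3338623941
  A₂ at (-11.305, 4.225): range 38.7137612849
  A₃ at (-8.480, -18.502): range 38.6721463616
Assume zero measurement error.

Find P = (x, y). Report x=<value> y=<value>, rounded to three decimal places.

x=-46.561 y=-11.767

eq1: (x + 0.738)² + (y + 34.906)² = 51.3338623941²
eq2: (x + 11.305)² + (y − 4.225)² = 38.7137612849²
eq3: (x + 8.480)² + (y + 18.502)² = 38.6721463616²
eq1−eq2, eq1−eq3 (x²,y² cancel):
  -21.134·x + 78.262·y = 63.090285
  -15.484·x + 32.808·y = 334.891448
det = -21.134·32.808 − 78.262·-15.484 = 518.444536
x = (63.090285·32.808 − 78.262·334.891448) / 518.444536 = -46.561217
y = (-21.134·334.891448 − 63.090285·-15.484) / 518.444536 = -11.767326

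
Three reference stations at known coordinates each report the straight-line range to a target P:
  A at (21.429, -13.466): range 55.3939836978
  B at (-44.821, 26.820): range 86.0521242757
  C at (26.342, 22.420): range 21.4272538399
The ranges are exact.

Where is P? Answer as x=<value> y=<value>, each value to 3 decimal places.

x=40.425 y=38.569

eq1: (x − 21.429)² + (y + 13.466)² = 55.3939836978²
eq2: (x + 44.821)² + (y − 26.820)² = 86.0521242757²
eq3: (x − 26.342)² + (y − 22.420)² = 21.4272538399²
eq3−eq1, eq3−eq2 (x²,y² cancel):
  -9.826·x − 71.772·y = -3165.388390
  -142.326·x + 8.800·y = -5414.163808
det = -9.826·8.800 − -71.772·-142.326 = -10301.490472
x = (-3165.388390·8.800 − -71.772·-5414.163808) / -10301.490472 = 40.425294
y = (-9.826·-5414.163808 − -3165.388390·-142.326) / -10301.490472 = 38.568933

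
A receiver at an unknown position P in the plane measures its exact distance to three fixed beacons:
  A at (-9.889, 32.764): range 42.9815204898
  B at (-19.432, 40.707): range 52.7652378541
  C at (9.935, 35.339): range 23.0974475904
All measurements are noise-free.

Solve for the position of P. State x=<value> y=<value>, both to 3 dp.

eq1: (x + 9.889)² + (y − 32.764)² = 42.9815204898²
eq2: (x + 19.432)² + (y − 40.707)² = 52.7652378541²
eq3: (x − 9.935)² + (y − 35.339)² = 23.0974475904²
eq3−eq1, eq3−eq2 (x²,y² cancel):
  -39.648·x − 5.150·y = -1490.196147
  -58.734·x + 10.736·y = -1563.564914
det = -39.648·10.736 − -5.150·-58.734 = -728.141028
x = (-1490.196147·10.736 − -5.150·-1563.564914) / -728.141028 = 33.030834
y = (-39.648·-1563.564914 − -1490.196147·-58.734) / -728.141028 = 35.065953

x=33.031 y=35.066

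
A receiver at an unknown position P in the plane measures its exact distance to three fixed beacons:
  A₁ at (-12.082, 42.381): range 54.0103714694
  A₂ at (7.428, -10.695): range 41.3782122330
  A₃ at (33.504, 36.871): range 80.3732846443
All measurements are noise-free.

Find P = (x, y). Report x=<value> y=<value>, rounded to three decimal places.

eq1: (x + 12.082)² + (y − 42.381)² = 54.0103714694²
eq2: (x − 7.428)² + (y + 10.695)² = 41.3782122330²
eq3: (x − 33.504)² + (y − 36.871)² = 80.3732846443²
eq2−eq3, eq2−eq1 (x²,y² cancel):
  52.152·x + 95.132·y = -2435.277989
  -39.020·x + 106.152·y = 567.601897
det = 52.152·106.152 − 95.132·-39.020 = 9248.089744
x = (-2435.277989·106.152 − 95.132·567.601897) / 9248.089744 = -33.791490
y = (52.152·567.601897 − -2435.277989·-39.020) / 9248.089744 = -7.074215

x=-33.791 y=-7.074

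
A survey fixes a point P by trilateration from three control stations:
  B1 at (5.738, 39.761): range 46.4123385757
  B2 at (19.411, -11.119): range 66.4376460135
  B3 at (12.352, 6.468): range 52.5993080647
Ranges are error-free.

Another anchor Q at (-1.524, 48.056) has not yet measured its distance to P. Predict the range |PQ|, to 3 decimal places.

eq1: (x − 5.738)² + (y − 39.761)² = 46.4123385757²
eq2: (x − 19.411)² + (y + 11.119)² = 66.4376460135²
eq3: (x − 12.352)² + (y − 6.468)² = 52.5993080647²
eq1−eq3, eq1−eq2 (x²,y² cancel):
  13.228·x − 66.586·y = -2032.036874
  27.346·x − 101.760·y = -3373.298319
det = 13.228·-101.760 − -66.586·27.346 = 474.779476
x = (-2032.036874·-101.760 − -66.586·-3373.298319) / 474.779476 = -37.563480
y = (13.228·-3373.298319 − -2032.036874·27.346) / 474.779476 = 23.055104
|P − Q| = √((-37.563480 − -1.524)² + (23.055104 − 48.056)²) = 43.862159

43.862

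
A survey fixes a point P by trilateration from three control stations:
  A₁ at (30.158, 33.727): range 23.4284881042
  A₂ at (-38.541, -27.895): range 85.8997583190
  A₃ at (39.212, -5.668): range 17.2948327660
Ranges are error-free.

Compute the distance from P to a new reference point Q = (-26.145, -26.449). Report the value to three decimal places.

74.356

eq1: (x − 30.158)² + (y − 33.727)² = 23.4284881042²
eq2: (x + 38.541)² + (y + 27.895)² = 85.8997583190²
eq3: (x − 39.212)² + (y + 5.668)² = 17.2948327660²
eq2−eq3, eq2−eq1 (x²,y² cancel):
  155.506·x + 44.454·y = 6385.824701
  137.398·x + 123.244·y = 6613.350211
det = 155.506·123.244 − 44.454·137.398 = 13057.290772
x = (6385.824701·123.244 − 44.454·6613.350211) / 13057.290772 = 37.758576
y = (155.506·6613.350211 − 6385.824701·137.398) / 13057.290772 = 11.565653
|P − Q| = √((37.758576 − -26.145)² + (11.565653 − -26.449)²) = 74.355773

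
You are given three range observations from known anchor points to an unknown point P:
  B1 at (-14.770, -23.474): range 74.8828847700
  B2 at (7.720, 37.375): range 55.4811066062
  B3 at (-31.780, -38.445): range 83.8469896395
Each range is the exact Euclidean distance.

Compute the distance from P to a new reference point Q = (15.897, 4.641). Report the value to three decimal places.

eq1: (x + 14.770)² + (y + 23.474)² = 74.8828847700²
eq2: (x − 7.720)² + (y − 37.375)² = 55.4811066062²
eq3: (x + 31.780)² + (y + 38.445)² = 83.8469896395²
eq3−eq2, eq3−eq1 (x²,y² cancel):
  79.000·x + 151.640·y = 2920.667081
  34.020·x + 29.942·y = -295.933609
det = 79.000·29.942 − 151.640·34.020 = -2793.374800
x = (2920.667081·29.942 − 151.640·-295.933609) / -2793.374800 = -47.371368
y = (79.000·-295.933609 − 2920.667081·34.020) / -2793.374800 = 43.939628
|P − Q| = √((-47.371368 − 15.897)² + (43.939628 − 4.641)²) = 74.479988

74.480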